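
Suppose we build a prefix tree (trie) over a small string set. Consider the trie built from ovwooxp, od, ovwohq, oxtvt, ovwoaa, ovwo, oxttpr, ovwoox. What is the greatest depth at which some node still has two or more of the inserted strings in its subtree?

Equivalently: take the maximum, over all pairs, of their longest common prefix length.
"ovwoox" and "ovwooxp" agree on "ovwoox" (6 characters) before diverging; nothing deeper is shared.
Longest shared-prefix length: 6

6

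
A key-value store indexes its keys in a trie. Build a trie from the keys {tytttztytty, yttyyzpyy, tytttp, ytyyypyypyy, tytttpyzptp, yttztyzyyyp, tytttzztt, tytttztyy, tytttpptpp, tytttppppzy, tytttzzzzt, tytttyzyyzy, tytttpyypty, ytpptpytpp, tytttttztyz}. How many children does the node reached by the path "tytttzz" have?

2

Walk "tytttzz" from the root, arriving at one node.
Characters that immediately follow "tytttzz" among the stored strings: {t, z}.
That node has 2 child edges.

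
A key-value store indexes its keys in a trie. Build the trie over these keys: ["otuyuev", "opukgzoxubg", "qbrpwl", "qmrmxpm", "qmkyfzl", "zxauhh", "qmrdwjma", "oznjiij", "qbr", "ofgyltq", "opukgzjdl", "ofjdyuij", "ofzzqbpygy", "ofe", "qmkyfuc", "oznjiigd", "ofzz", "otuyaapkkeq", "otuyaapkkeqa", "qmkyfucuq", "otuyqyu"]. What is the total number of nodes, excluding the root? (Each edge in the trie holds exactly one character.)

Trace insertions, counting only characters that open a new branch:
  "otuyuev" → 7 new (o, t, u, y, u, e, v)
  "opukgzoxubg" → prefix "o" already present; 10 new (p, u, k, g, z, o, x, u, b, g)
  "qbrpwl" → 6 new (q, b, r, p, w, l)
  "qmrmxpm" → prefix "q" already present; 6 new (m, r, m, x, p, m)
  "qmkyfzl" → prefix "qm" already present; 5 new (k, y, f, z, l)
  "zxauhh" → 6 new (z, x, a, u, h, h)
  "qmrdwjma" → prefix "qmr" already present; 5 new (d, w, j, m, a)
  "oznjiij" → prefix "o" already present; 6 new (z, n, j, i, i, j)
  "qbr" → prefix "qbr" already present; 0 new (none)
  "ofgyltq" → prefix "o" already present; 6 new (f, g, y, l, t, q)
  "opukgzjdl" → prefix "opukgz" already present; 3 new (j, d, l)
  "ofjdyuij" → prefix "of" already present; 6 new (j, d, y, u, i, j)
  "ofzzqbpygy" → prefix "of" already present; 8 new (z, z, q, b, p, y, g, y)
  "ofe" → prefix "of" already present; 1 new (e)
  "qmkyfuc" → prefix "qmkyf" already present; 2 new (u, c)
  "oznjiigd" → prefix "oznjii" already present; 2 new (g, d)
  "ofzz" → prefix "ofzz" already present; 0 new (none)
  "otuyaapkkeq" → prefix "otuy" already present; 7 new (a, a, p, k, k, e, q)
  "otuyaapkkeqa" → prefix "otuyaapkkeq" already present; 1 new (a)
  "qmkyfucuq" → prefix "qmkyfuc" already present; 2 new (u, q)
  "otuyqyu" → prefix "otuy" already present; 3 new (q, y, u)
Total nodes = 7 + 10 + 6 + 6 + 5 + 6 + 5 + 6 + 0 + 6 + 3 + 6 + 8 + 1 + 2 + 2 + 0 + 7 + 1 + 2 + 3 = 92

92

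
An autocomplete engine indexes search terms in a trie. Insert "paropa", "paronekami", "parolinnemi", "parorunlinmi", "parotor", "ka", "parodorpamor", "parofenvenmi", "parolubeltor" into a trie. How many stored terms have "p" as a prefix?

Traverse to the node for "p", then collect every word in that subtree.
Words under "p": parodorpamor, parofenvenmi, parolinnemi, parolubeltor, paronekami, paropa, parorunlinmi, parotor
Count: 8

8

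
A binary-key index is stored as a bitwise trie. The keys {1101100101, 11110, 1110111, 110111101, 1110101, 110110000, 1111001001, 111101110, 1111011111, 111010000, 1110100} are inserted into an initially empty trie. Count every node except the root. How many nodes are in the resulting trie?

Count nodes per top-level branch (shared prefixes stored once):
  '1'-branch (110110000, 1101100101, 110111101, 1110100, 111010000, 1110101, 1110111, 11110, 1111001001, 111101110, 1111011111): 39 nodes
Sum: 39

39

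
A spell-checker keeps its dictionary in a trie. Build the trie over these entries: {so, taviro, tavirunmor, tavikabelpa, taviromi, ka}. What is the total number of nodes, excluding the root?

24

Count nodes per top-level branch (shared prefixes stored once):
  'k'-branch (ka): 2 nodes
  's'-branch (so): 2 nodes
  't'-branch (tavikabelpa, taviro, taviromi, tavirunmor): 20 nodes
Sum: 24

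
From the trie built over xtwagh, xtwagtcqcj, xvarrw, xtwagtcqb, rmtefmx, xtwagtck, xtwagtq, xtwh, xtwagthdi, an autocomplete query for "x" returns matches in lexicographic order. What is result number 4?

xtwagtcqcj

Filter for "x…" and sort: "xtwagh", "xtwagtck", "xtwagtcqb", "xtwagtcqcj", "xtwagthdi", "xtwagtq", "xtwh", "xvarrw"
Position 4: xtwagtcqcj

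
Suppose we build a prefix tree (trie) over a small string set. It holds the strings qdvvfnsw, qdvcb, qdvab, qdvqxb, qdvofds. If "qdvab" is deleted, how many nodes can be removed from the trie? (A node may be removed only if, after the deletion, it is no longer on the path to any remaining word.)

Walk "qdvab" from the leaf back toward the root, removing each node that no remaining word uses.
The suffix "ab" (2 nodes) is used only by "qdvab"; the node for "qdv" still has the child "v", so pruning stops there.
Nodes removed: 2

2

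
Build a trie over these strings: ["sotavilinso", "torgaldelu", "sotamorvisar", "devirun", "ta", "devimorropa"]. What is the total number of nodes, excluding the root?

For each word, the new-node count is its length minus the longest prefix already in the trie:
  "sotavilinso" → 11 new (s, o, t, a, v, i, l, i, n, s, o)
  "torgaldelu" → 10 new (t, o, r, g, a, l, d, e, l, u)
  "sotamorvisar" → prefix "sota" already present; 8 new (m, o, r, v, i, s, a, r)
  "devirun" → 7 new (d, e, v, i, r, u, n)
  "ta" → prefix "t" already present; 1 new (a)
  "devimorropa" → prefix "devi" already present; 7 new (m, o, r, r, o, p, a)
Total nodes = 11 + 10 + 8 + 7 + 1 + 7 = 44

44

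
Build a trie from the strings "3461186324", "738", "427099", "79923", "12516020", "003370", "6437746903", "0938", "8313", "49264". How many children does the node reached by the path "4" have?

2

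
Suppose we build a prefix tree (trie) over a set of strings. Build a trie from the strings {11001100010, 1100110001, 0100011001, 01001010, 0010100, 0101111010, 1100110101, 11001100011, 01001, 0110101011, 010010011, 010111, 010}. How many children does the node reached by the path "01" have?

The children of the "01" node are the distinct next characters among strings starting with "01".
Distinct next characters after "01": 0, 1.
That node has 2 child edges.

2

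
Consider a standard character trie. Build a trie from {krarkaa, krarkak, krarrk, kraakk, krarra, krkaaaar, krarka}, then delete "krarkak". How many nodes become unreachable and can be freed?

1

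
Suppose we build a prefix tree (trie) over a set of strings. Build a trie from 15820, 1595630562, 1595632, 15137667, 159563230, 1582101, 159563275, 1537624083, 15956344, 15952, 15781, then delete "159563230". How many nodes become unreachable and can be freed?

2

After clearing the end-marker at "159563230", prune upward until reaching a node still needed by another word.
The suffix "30" (2 nodes) is used only by "159563230"; the node for "1595632" still has the child "7", so pruning stops there.
Nodes removed: 2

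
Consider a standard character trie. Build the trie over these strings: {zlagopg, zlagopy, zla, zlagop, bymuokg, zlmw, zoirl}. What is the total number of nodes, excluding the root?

21

Count nodes per top-level branch (shared prefixes stored once):
  'b'-branch (bymuokg): 7 nodes
  'z'-branch (zla, zlagop, zlagopg, zlagopy, zlmw, zoirl): 14 nodes
Sum: 21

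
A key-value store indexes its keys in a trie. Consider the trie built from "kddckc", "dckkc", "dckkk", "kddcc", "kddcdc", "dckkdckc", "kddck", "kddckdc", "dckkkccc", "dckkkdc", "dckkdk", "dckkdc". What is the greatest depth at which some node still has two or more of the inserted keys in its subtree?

6

Look for the deepest trie node that still has at least two words in its subtree.
e.g. "dckkdc" and "dckkdckc" share the prefix "dckkdc" of length 6; no pair shares a longer one.
Longest shared-prefix length: 6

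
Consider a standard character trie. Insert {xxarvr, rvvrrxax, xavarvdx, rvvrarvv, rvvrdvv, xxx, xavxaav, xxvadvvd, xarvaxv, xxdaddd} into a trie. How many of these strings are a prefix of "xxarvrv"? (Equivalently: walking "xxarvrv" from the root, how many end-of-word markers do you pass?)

Check each prefix of "xxarvrv" against the stored set — each match is an end-marker on the path.
Prefixes of the query that are stored words: "xxarvr"
Count: 1

1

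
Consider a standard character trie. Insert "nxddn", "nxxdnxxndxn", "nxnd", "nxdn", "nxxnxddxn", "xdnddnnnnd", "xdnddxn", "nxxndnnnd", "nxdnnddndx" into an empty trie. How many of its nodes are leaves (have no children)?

8

A leaf is a node with no children — equivalently, the end of a word that is not a proper prefix of any other stored word.
Those words: "nxddn", "nxdnnddndx", "nxnd", "nxxdnxxndxn", "nxxndnnnd", "nxxnxddxn", "xdnddnnnnd", "xdnddxn"
Leaf count: 8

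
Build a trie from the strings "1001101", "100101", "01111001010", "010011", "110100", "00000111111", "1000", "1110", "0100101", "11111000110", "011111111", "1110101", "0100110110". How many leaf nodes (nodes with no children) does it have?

11

A leaf is a node with no children — equivalently, the end of a word that is not a proper prefix of any other stored word.
Those words: "00000111111", "0100101", "0100110110", "01111001010", "011111111", "1000", "100101", "1001101", "110100", "1110101", "11111000110"
Leaf count: 11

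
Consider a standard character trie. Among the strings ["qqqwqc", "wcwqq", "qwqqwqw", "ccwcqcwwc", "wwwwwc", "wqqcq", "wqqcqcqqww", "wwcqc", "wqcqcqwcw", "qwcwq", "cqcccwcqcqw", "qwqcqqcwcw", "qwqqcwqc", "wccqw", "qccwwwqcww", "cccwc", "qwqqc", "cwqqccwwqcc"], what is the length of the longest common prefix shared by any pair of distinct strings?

Equivalently: take the maximum, over all pairs, of their longest common prefix length.
e.g. "qwqqc" and "qwqqcwqc" share the prefix "qwqqc" of length 5; no pair shares a longer one.
Longest shared-prefix length: 5

5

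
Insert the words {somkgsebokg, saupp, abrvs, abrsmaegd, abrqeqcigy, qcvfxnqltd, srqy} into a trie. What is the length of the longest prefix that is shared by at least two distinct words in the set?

Look for the deepest trie node that still has at least two words in its subtree.
"abrqeqcigy" and "abrsmaegd" agree on "abr" (3 characters) before diverging; nothing deeper is shared.
Longest shared-prefix length: 3

3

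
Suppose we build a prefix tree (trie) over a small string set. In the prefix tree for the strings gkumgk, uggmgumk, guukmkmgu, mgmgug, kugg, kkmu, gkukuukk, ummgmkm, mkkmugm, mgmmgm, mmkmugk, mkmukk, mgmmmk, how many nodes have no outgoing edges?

Leaves are exactly the stored words that no other stored word extends.
Those words: "gkukuukk", "gkumgk", "guukmkmgu", "kkmu", "kugg", "mgmgug", "mgmmgm", "mgmmmk", "mkkmugm", "mkmukk", "mmkmugk", "uggmgumk", "ummgmkm"
Leaf count: 13

13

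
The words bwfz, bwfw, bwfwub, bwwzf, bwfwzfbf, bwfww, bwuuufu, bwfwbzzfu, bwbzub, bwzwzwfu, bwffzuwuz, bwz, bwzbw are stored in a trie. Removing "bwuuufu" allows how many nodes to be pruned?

5

After clearing the end-marker at "bwuuufu", prune upward until reaching a node still needed by another word.
The suffix "uuufu" (5 nodes) is used only by "bwuuufu"; the node for "bw" still has the child "f", so pruning stops there.
Nodes removed: 5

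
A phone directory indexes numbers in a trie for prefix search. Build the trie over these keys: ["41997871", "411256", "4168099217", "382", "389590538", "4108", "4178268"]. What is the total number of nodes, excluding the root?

For each word, the new-node count is its length minus the longest prefix already in the trie:
  "41997871" → 8 new (4, 1, 9, 9, 7, 8, 7, 1)
  "411256" → prefix "41" already present; 4 new (1, 2, 5, 6)
  "4168099217" → prefix "41" already present; 8 new (6, 8, 0, 9, 9, 2, 1, 7)
  "382" → 3 new (3, 8, 2)
  "389590538" → prefix "38" already present; 7 new (9, 5, 9, 0, 5, 3, 8)
  "4108" → prefix "41" already present; 2 new (0, 8)
  "4178268" → prefix "41" already present; 5 new (7, 8, 2, 6, 8)
Total nodes = 8 + 4 + 8 + 3 + 7 + 2 + 5 = 37

37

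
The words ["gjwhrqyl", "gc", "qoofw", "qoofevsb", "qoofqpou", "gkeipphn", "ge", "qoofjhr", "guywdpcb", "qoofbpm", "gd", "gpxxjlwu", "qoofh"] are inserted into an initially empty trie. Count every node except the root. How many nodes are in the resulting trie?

Trace insertions, counting only characters that open a new branch:
  "gjwhrqyl" → 8 new (g, j, w, h, r, q, y, l)
  "gc" → prefix "g" already present; 1 new (c)
  "qoofw" → 5 new (q, o, o, f, w)
  "qoofevsb" → prefix "qoof" already present; 4 new (e, v, s, b)
  "qoofqpou" → prefix "qoof" already present; 4 new (q, p, o, u)
  "gkeipphn" → prefix "g" already present; 7 new (k, e, i, p, p, h, n)
  "ge" → prefix "g" already present; 1 new (e)
  "qoofjhr" → prefix "qoof" already present; 3 new (j, h, r)
  "guywdpcb" → prefix "g" already present; 7 new (u, y, w, d, p, c, b)
  "qoofbpm" → prefix "qoof" already present; 3 new (b, p, m)
  "gd" → prefix "g" already present; 1 new (d)
  "gpxxjlwu" → prefix "g" already present; 7 new (p, x, x, j, l, w, u)
  "qoofh" → prefix "qoof" already present; 1 new (h)
Total nodes = 8 + 1 + 5 + 4 + 4 + 7 + 1 + 3 + 7 + 3 + 1 + 7 + 1 = 52

52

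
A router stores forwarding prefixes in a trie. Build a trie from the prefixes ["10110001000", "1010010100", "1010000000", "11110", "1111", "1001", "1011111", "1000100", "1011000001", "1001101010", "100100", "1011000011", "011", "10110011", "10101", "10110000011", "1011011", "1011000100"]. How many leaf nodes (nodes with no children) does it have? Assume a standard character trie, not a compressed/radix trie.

Leaves are exactly the stored words that no other stored word extends.
Those words: "011", "1000100", "100100", "1001101010", "1010000000", "1010010100", "10101", "10110000011", "1011000011", "10110001000", "10110011", "1011011", "1011111", "11110"
Leaf count: 14

14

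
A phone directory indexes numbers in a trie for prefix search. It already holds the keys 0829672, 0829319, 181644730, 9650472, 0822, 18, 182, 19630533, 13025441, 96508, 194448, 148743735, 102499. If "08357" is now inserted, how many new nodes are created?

3

The longest prefix of "08357" already in the trie is "08" (length 2).
Each of the 3 remaining characters creates one node.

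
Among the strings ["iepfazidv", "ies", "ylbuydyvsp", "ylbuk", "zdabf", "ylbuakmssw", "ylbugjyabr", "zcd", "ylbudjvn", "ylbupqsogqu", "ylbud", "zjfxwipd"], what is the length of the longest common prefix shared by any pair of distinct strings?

Look for the deepest trie node that still has at least two words in its subtree.
"ylbud" and "ylbudjvn" agree on "ylbud" (5 characters) before diverging; nothing deeper is shared.
Longest shared-prefix length: 5

5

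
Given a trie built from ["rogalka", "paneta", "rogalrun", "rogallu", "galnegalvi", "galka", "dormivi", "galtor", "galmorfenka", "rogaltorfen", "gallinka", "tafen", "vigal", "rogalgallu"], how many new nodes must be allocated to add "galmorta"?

2

Walking "galmorta" from the root, the first 6 characters ("galmor") follow existing edges; "t" is the first miss.
Each of the 2 remaining characters creates one node.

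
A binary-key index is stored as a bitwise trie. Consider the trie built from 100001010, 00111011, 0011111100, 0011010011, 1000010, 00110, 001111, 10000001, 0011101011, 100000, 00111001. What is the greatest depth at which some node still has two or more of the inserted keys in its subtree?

The deepest shared node is where two words last agree before diverging.
e.g. "0011101011" and "00111011" share the prefix "0011101" of length 7; no pair shares a longer one.
Longest shared-prefix length: 7

7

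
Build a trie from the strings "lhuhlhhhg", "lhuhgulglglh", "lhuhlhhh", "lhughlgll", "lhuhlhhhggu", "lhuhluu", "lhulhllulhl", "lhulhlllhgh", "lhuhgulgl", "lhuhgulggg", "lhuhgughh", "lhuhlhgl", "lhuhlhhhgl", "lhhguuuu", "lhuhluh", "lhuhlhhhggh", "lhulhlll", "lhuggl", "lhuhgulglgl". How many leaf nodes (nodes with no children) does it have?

14

Leaves are exactly the stored words that no other stored word extends.
Those words: "lhhguuuu", "lhuggl", "lhughlgll", "lhuhgughh", "lhuhgulggg", "lhuhgulglglh", "lhuhlhgl", "lhuhlhhhggh", "lhuhlhhhggu", "lhuhlhhhgl", "lhuhluh", "lhuhluu", "lhulhlllhgh", "lhulhllulhl"
Leaf count: 14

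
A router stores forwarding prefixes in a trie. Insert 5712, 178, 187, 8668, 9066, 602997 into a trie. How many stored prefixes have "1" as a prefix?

Filter for entries beginning with "1":
Matches: "178", "187"
Count: 2

2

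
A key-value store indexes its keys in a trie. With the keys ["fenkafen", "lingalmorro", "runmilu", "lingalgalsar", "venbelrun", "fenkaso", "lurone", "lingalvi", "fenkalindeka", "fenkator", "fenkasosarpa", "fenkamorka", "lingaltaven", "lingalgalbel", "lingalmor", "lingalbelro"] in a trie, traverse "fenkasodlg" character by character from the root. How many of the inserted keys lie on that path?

1

Walk "fenkasodlg" from the root; an end-of-word marker is hit whenever a stored word is a prefix of "fenkasodlg".
Prefixes of the query that are stored words: "fenkaso"
Count: 1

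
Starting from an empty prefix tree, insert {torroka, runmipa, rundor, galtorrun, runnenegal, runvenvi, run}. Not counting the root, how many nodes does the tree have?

Trace insertions, counting only characters that open a new branch:
  "torroka" → 7 new (t, o, r, r, o, k, a)
  "runmipa" → 7 new (r, u, n, m, i, p, a)
  "rundor" → prefix "run" already present; 3 new (d, o, r)
  "galtorrun" → 9 new (g, a, l, t, o, r, r, u, n)
  "runnenegal" → prefix "run" already present; 7 new (n, e, n, e, g, a, l)
  "runvenvi" → prefix "run" already present; 5 new (v, e, n, v, i)
  "run" → prefix "run" already present; 0 new (none)
Total nodes = 7 + 7 + 3 + 9 + 7 + 5 + 0 = 38

38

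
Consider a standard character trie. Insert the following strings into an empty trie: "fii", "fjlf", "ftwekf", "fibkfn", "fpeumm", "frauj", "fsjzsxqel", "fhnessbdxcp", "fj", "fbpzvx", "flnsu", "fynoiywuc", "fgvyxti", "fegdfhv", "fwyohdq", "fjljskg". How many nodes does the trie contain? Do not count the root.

Insert word by word; a character creates a node only if that edge doesn't already exist:
  "fii" → 3 new (f, i, i)
  "fjlf" → prefix "f" already present; 3 new (j, l, f)
  "ftwekf" → prefix "f" already present; 5 new (t, w, e, k, f)
  "fibkfn" → prefix "fi" already present; 4 new (b, k, f, n)
  "fpeumm" → prefix "f" already present; 5 new (p, e, u, m, m)
  "frauj" → prefix "f" already present; 4 new (r, a, u, j)
  "fsjzsxqel" → prefix "f" already present; 8 new (s, j, z, s, x, q, e, l)
  "fhnessbdxcp" → prefix "f" already present; 10 new (h, n, e, s, s, b, d, x, c, p)
  "fj" → prefix "fj" already present; 0 new (none)
  "fbpzvx" → prefix "f" already present; 5 new (b, p, z, v, x)
  "flnsu" → prefix "f" already present; 4 new (l, n, s, u)
  "fynoiywuc" → prefix "f" already present; 8 new (y, n, o, i, y, w, u, c)
  "fgvyxti" → prefix "f" already present; 6 new (g, v, y, x, t, i)
  "fegdfhv" → prefix "f" already present; 6 new (e, g, d, f, h, v)
  "fwyohdq" → prefix "f" already present; 6 new (w, y, o, h, d, q)
  "fjljskg" → prefix "fjl" already present; 4 new (j, s, k, g)
Total nodes = 3 + 3 + 5 + 4 + 5 + 4 + 8 + 10 + 0 + 5 + 4 + 8 + 6 + 6 + 6 + 4 = 81

81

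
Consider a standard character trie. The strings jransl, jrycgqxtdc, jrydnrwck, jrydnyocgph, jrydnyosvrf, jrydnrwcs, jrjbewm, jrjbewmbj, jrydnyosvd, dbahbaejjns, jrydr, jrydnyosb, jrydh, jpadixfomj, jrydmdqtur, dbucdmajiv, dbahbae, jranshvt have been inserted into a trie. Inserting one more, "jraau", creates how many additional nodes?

"jra" is already a path in the trie; the remaining "au" must be added.
New nodes needed: |"jraau"| − 3 = 5 − 3 = 2.

2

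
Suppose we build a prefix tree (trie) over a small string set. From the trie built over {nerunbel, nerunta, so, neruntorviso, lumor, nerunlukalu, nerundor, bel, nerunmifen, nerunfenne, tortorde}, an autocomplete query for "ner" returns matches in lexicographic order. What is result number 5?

nerunmifen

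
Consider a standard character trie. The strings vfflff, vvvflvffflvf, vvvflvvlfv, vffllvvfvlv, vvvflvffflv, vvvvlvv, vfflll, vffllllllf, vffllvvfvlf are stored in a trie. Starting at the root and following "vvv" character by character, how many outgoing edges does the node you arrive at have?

2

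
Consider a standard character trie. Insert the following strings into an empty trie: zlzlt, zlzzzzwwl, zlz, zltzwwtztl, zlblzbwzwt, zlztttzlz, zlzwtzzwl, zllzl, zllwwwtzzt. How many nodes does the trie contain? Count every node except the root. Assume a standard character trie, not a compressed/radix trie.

For each word, the new-node count is its length minus the longest prefix already in the trie:
  "zlzlt" → 5 new (z, l, z, l, t)
  "zlzzzzwwl" → prefix "zlz" already present; 6 new (z, z, z, w, w, l)
  "zlz" → prefix "zlz" already present; 0 new (none)
  "zltzwwtztl" → prefix "zl" already present; 8 new (t, z, w, w, t, z, t, l)
  "zlblzbwzwt" → prefix "zl" already present; 8 new (b, l, z, b, w, z, w, t)
  "zlztttzlz" → prefix "zlz" already present; 6 new (t, t, t, z, l, z)
  "zlzwtzzwl" → prefix "zlz" already present; 6 new (w, t, z, z, w, l)
  "zllzl" → prefix "zl" already present; 3 new (l, z, l)
  "zllwwwtzzt" → prefix "zll" already present; 7 new (w, w, w, t, z, z, t)
Total nodes = 5 + 6 + 0 + 8 + 8 + 6 + 6 + 3 + 7 = 49

49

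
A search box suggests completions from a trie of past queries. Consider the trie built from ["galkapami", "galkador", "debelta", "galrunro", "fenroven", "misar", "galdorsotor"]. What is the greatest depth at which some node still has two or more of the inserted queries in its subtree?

The deepest shared node is where two words last agree before diverging.
"galkador" and "galkapami" agree on "galka" (5 characters) before diverging; nothing deeper is shared.
Longest shared-prefix length: 5

5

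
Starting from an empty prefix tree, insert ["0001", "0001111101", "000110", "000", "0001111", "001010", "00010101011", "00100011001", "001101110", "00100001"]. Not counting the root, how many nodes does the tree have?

37

Trie structure (* marks end of a word):
(root)
└─ 0
   └─ 0
      ├─ 0 *
      │  └─ 1 *
      │     ├─ 0
      │     │  └─ 1
      │     │     └─ 0
      │     │        └─ 1
      │     │           └─ 0
      │     │              └─ 1
      │     │                 └─ 1 *
      │     └─ 1
      │        ├─ 0 *
      │        └─ 1
      │           └─ 1 *
      │              └─ 1
      │                 └─ 0
      │                    └─ 1 *
      └─ 1
         ├─ 0
         │  ├─ 0
         │  │  └─ 0
         │  │     ├─ 0
         │  │     │  └─ 1 *
         │  │     └─ 1
         │  │        └─ 1
         │  │           └─ 0
         │  │              └─ 0
         │  │                 └─ 1 *
         │  └─ 1
         │     └─ 0 *
         └─ 1
            └─ 0
               └─ 1
                  └─ 1
                     └─ 1
                        └─ 0 *
Counting every labelled node above: 37.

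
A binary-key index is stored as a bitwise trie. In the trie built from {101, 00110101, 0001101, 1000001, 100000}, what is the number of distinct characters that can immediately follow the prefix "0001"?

1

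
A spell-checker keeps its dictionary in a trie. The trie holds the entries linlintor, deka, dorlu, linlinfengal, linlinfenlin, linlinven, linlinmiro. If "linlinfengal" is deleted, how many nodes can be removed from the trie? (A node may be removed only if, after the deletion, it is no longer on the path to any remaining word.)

3

After clearing the end-marker at "linlinfengal", prune upward until reaching a node still needed by another word.
The suffix "gal" (3 nodes) is used only by "linlinfengal"; the node for "linlinfen" still has the child "l", so pruning stops there.
Nodes removed: 3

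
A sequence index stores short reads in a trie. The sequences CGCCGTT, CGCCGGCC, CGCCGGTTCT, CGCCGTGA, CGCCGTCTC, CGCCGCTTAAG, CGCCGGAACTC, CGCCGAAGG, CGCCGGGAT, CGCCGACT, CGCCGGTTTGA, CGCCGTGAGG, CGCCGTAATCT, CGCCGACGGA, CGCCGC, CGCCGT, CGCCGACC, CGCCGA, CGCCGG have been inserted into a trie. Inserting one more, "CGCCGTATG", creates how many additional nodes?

2

"CGCCGTA" is already a path in the trie; the remaining "TG" must be added.
So 9 − 7 = 2 new nodes.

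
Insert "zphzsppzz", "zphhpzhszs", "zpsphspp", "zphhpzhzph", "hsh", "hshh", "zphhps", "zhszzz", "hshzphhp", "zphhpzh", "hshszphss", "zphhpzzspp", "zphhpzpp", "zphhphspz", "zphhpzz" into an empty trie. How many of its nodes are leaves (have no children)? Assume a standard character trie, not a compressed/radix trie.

Leaves are exactly the stored words that no other stored word extends.
Those words: "hshh", "hshszphss", "hshzphhp", "zhszzz", "zphhphspz", "zphhps", "zphhpzhszs", "zphhpzhzph", "zphhpzpp", "zphhpzzspp", "zphzsppzz", "zpsphspp"
Leaf count: 12

12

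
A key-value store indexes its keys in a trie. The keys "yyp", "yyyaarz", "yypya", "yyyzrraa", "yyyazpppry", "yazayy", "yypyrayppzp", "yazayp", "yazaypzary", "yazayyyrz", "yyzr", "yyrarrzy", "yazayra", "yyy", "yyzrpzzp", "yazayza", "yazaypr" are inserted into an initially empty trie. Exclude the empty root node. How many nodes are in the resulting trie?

58

For each word, the new-node count is its length minus the longest prefix already in the trie:
  "yyp" → 3 new (y, y, p)
  "yyyaarz" → prefix "yy" already present; 5 new (y, a, a, r, z)
  "yypya" → prefix "yyp" already present; 2 new (y, a)
  "yyyzrraa" → prefix "yyy" already present; 5 new (z, r, r, a, a)
  "yyyazpppry" → prefix "yyya" already present; 6 new (z, p, p, p, r, y)
  "yazayy" → prefix "y" already present; 5 new (a, z, a, y, y)
  "yypyrayppzp" → prefix "yypy" already present; 7 new (r, a, y, p, p, z, p)
  "yazayp" → prefix "yazay" already present; 1 new (p)
  "yazaypzary" → prefix "yazayp" already present; 4 new (z, a, r, y)
  "yazayyyrz" → prefix "yazayy" already present; 3 new (y, r, z)
  "yyzr" → prefix "yy" already present; 2 new (z, r)
  "yyrarrzy" → prefix "yy" already present; 6 new (r, a, r, r, z, y)
  "yazayra" → prefix "yazay" already present; 2 new (r, a)
  "yyy" → prefix "yyy" already present; 0 new (none)
  "yyzrpzzp" → prefix "yyzr" already present; 4 new (p, z, z, p)
  "yazayza" → prefix "yazay" already present; 2 new (z, a)
  "yazaypr" → prefix "yazayp" already present; 1 new (r)
Total nodes = 3 + 5 + 2 + 5 + 6 + 5 + 7 + 1 + 4 + 3 + 2 + 6 + 2 + 0 + 4 + 2 + 1 = 58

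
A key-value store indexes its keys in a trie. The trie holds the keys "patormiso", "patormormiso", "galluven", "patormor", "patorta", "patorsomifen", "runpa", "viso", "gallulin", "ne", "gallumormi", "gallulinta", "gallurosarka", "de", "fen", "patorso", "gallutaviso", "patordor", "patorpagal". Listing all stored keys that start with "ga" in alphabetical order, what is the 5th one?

Filter for "ga…" and sort: "gallulin", "gallulinta", "gallumormi", "gallurosarka", "gallutaviso", "galluven"
The 5th is gallutaviso.

gallutaviso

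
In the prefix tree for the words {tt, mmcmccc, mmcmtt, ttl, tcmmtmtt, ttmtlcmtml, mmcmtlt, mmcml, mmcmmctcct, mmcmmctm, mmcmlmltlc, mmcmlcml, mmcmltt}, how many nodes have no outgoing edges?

11

A leaf is a node with no children — equivalently, the end of a word that is not a proper prefix of any other stored word.
Those words: "mmcmccc", "mmcmlcml", "mmcmlmltlc", "mmcmltt", "mmcmmctcct", "mmcmmctm", "mmcmtlt", "mmcmtt", "tcmmtmtt", "ttl", "ttmtlcmtml"
Leaf count: 11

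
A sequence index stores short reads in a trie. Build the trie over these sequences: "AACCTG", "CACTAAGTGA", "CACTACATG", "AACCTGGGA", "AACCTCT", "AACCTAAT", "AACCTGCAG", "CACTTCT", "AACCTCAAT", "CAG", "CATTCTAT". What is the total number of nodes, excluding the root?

44

Trace insertions, counting only characters that open a new branch:
  "AACCTG" → 6 new (A, A, C, C, T, G)
  "CACTAAGTGA" → 10 new (C, A, C, T, A, A, G, T, G, A)
  "CACTACATG" → prefix "CACTA" already present; 4 new (C, A, T, G)
  "AACCTGGGA" → prefix "AACCTG" already present; 3 new (G, G, A)
  "AACCTCT" → prefix "AACCT" already present; 2 new (C, T)
  "AACCTAAT" → prefix "AACCT" already present; 3 new (A, A, T)
  "AACCTGCAG" → prefix "AACCTG" already present; 3 new (C, A, G)
  "CACTTCT" → prefix "CACT" already present; 3 new (T, C, T)
  "AACCTCAAT" → prefix "AACCTC" already present; 3 new (A, A, T)
  "CAG" → prefix "CA" already present; 1 new (G)
  "CATTCTAT" → prefix "CA" already present; 6 new (T, T, C, T, A, T)
Total nodes = 6 + 10 + 4 + 3 + 2 + 3 + 3 + 3 + 3 + 1 + 6 = 44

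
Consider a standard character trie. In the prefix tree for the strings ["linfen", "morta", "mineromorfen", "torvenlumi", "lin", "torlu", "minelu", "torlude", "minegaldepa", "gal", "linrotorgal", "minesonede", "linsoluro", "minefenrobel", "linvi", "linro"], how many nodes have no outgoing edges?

13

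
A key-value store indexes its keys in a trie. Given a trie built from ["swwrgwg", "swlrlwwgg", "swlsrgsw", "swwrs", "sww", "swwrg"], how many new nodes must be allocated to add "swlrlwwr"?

1

Walking "swlrlwwr" from the root, the first 7 characters ("swlrlww") follow existing edges; "r" is the first miss.
New nodes needed: |"swlrlwwr"| − 7 = 8 − 7 = 1.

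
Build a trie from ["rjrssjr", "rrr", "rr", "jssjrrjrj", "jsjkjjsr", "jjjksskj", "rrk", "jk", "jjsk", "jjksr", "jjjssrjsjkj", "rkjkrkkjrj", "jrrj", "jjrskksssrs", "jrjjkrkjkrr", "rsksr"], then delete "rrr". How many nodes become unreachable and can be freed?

1

After clearing the end-marker at "rrr", prune upward until reaching a node still needed by another word.
The suffix "r" (1 node) is used only by "rrr"; the node for "rr" still has the child "k", so pruning stops there.
Nodes removed: 1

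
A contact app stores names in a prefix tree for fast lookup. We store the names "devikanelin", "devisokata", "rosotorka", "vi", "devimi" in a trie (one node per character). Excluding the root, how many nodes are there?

30

Count nodes per top-level branch (shared prefixes stored once):
  'd'-branch (devikanelin, devimi, devisokata): 19 nodes
  'r'-branch (rosotorka): 9 nodes
  'v'-branch (vi): 2 nodes
Sum: 30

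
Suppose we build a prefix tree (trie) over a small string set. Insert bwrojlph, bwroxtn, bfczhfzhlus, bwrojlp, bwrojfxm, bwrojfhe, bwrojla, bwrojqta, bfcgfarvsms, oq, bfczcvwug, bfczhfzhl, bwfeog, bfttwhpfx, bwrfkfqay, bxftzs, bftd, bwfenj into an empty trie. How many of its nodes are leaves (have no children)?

Leaves are exactly the stored words that no other stored word extends.
Those words: "bfcgfarvsms", "bfczcvwug", "bfczhfzhlus", "bftd", "bfttwhpfx", "bwfenj", "bwfeog", "bwrfkfqay", "bwrojfhe", "bwrojfxm", "bwrojla", "bwrojlph", "bwrojqta", "bwroxtn", "bxftzs", "oq"
Leaf count: 16

16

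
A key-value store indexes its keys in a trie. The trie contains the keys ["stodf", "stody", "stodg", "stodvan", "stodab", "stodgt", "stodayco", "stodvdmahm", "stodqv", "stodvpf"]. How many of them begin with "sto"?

10

Walk to "sto"; the words in its subtree are exactly those with that prefix.
Matches: "stodab", "stodayco", "stodf", "stodg", "stodgt", "stodqv", "stodvan", "stodvdmahm", "stodvpf", "stody"
Count: 10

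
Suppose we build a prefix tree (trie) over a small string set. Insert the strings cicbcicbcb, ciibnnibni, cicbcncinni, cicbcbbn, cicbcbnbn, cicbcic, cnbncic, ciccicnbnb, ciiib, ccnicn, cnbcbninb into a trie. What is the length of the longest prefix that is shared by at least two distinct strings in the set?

Equivalently: take the maximum, over all pairs, of their longest common prefix length.
e.g. "cicbcic" and "cicbcicbcb" share the prefix "cicbcic" of length 7; no pair shares a longer one.
Longest shared-prefix length: 7

7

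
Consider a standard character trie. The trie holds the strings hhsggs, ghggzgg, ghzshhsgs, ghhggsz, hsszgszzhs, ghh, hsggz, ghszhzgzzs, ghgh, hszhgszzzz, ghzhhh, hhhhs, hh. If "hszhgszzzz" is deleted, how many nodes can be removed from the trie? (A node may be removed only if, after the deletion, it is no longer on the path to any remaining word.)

8

After clearing the end-marker at "hszhgszzzz", prune upward until reaching a node still needed by another word.
The suffix "zhgszzzz" (8 nodes) is used only by "hszhgszzzz"; the node for "hs" still has the child "s", so pruning stops there.
Nodes removed: 8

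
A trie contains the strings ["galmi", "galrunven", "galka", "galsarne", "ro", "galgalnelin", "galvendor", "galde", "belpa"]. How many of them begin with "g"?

Filter for entries beginning with "g":
Words under "g": galde, galgalnelin, galka, galmi, galrunven, galsarne, galvendor
Count: 7

7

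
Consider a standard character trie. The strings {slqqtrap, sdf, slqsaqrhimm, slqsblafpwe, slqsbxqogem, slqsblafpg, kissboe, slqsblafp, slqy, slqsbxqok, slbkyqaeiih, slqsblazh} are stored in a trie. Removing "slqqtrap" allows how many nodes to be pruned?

5

Walk "slqqtrap" from the leaf back toward the root, removing each node that no remaining word uses.
The suffix "qtrap" (5 nodes) is used only by "slqqtrap"; the node for "slq" still has the child "s", so pruning stops there.
Nodes removed: 5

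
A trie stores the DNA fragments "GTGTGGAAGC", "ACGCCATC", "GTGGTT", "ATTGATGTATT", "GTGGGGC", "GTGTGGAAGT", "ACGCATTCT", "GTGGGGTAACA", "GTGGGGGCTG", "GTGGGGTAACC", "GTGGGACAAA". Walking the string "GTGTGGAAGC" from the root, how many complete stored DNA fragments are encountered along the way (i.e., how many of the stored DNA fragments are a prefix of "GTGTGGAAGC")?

1

Walk "GTGTGGAAGC" from the root; an end-of-word marker is hit whenever a stored word is a prefix of "GTGTGGAAGC".
Prefixes of the query that are stored words: "GTGTGGAAGC"
Count: 1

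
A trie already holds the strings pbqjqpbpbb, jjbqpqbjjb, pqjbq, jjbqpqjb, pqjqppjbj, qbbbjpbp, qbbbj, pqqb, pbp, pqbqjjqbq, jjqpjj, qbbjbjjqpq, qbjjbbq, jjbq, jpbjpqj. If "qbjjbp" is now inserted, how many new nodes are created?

Walking "qbjjbp" from the root, the first 5 characters ("qbjjb") follow existing edges; "p" is the first miss.
New nodes needed: |"qbjjbp"| − 5 = 6 − 5 = 1.

1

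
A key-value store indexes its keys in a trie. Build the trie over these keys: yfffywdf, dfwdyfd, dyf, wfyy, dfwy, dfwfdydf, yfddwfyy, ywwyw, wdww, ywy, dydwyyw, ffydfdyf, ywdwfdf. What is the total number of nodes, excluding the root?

Count nodes per top-level branch (shared prefixes stored once):
  'd'-branch (dfwdyfd, dfwfdydf, dfwy, dydwyyw, dyf): 20 nodes
  'f'-branch (ffydfdyf): 8 nodes
  'w'-branch (wdww, wfyy): 7 nodes
  'y'-branch (yfddwfyy, yfffywdf, ywdwfdf, ywwyw, ywy): 24 nodes
Sum: 59

59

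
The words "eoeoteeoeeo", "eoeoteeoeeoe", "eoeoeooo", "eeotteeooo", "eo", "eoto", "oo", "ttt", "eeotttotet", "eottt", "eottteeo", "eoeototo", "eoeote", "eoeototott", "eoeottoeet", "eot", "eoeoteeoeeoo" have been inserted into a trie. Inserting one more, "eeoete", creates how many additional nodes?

3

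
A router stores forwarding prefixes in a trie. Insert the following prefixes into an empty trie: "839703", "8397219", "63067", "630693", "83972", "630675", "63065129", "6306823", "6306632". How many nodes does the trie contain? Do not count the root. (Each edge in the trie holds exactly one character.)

27

For each word, the new-node count is its length minus the longest prefix already in the trie:
  "839703" → 6 new (8, 3, 9, 7, 0, 3)
  "8397219" → prefix "8397" already present; 3 new (2, 1, 9)
  "63067" → 5 new (6, 3, 0, 6, 7)
  "630693" → prefix "6306" already present; 2 new (9, 3)
  "83972" → prefix "83972" already present; 0 new (none)
  "630675" → prefix "63067" already present; 1 new (5)
  "63065129" → prefix "6306" already present; 4 new (5, 1, 2, 9)
  "6306823" → prefix "6306" already present; 3 new (8, 2, 3)
  "6306632" → prefix "6306" already present; 3 new (6, 3, 2)
Total nodes = 6 + 3 + 5 + 2 + 0 + 1 + 4 + 3 + 3 = 27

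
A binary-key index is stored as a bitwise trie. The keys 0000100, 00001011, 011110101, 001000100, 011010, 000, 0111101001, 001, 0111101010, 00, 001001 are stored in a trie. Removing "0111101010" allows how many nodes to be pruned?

After clearing the end-marker at "0111101010", prune upward until reaching a node still needed by another word.
The suffix "0" (1 node) is used only by "0111101010"; "011110101" is itself a stored word, so pruning stops there.
Nodes removed: 1

1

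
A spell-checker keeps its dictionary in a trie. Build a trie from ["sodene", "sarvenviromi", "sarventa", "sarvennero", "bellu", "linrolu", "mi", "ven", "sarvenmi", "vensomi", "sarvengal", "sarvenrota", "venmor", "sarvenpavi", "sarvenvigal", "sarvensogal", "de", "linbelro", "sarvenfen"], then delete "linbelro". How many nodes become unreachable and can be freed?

5

Walk "linbelro" from the leaf back toward the root, removing each node that no remaining word uses.
The suffix "belro" (5 nodes) is used only by "linbelro"; the node for "lin" still has the child "r", so pruning stops there.
Nodes removed: 5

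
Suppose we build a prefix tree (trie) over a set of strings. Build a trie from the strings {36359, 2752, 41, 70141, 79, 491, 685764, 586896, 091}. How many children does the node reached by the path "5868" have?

Follow the path "5868" to its node, then look at its outgoing edges.
Distinct next characters after "5868": 9.
That node has 1 child edge.

1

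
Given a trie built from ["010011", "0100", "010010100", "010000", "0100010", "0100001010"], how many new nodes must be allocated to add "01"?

0

"01" is already a full path in the trie; only an end-marker is added.
No new nodes are needed: 0.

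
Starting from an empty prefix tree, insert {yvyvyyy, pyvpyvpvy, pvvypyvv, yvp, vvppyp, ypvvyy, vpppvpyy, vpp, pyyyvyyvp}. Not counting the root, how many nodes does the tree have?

49

For each word, the new-node count is its length minus the longest prefix already in the trie:
  "yvyvyyy" → 7 new (y, v, y, v, y, y, y)
  "pyvpyvpvy" → 9 new (p, y, v, p, y, v, p, v, y)
  "pvvypyvv" → prefix "p" already present; 7 new (v, v, y, p, y, v, v)
  "yvp" → prefix "yv" already present; 1 new (p)
  "vvppyp" → 6 new (v, v, p, p, y, p)
  "ypvvyy" → prefix "y" already present; 5 new (p, v, v, y, y)
  "vpppvpyy" → prefix "v" already present; 7 new (p, p, p, v, p, y, y)
  "vpp" → prefix "vpp" already present; 0 new (none)
  "pyyyvyyvp" → prefix "py" already present; 7 new (y, y, v, y, y, v, p)
Total nodes = 7 + 9 + 7 + 1 + 6 + 5 + 7 + 0 + 7 = 49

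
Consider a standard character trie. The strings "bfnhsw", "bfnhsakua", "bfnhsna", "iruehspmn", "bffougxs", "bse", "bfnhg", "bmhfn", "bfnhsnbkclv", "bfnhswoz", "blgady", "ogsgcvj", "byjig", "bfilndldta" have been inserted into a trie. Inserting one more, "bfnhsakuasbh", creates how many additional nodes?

3

"bfnhsakua" is already a path in the trie; the remaining "sbh" must be added.
New nodes needed: |"bfnhsakuasbh"| − 9 = 12 − 9 = 3.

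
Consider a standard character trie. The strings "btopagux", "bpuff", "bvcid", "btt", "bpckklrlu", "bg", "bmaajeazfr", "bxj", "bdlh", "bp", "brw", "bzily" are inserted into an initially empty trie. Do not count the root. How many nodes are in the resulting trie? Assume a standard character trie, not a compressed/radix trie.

Trace insertions, counting only characters that open a new branch:
  "btopagux" → 8 new (b, t, o, p, a, g, u, x)
  "bpuff" → prefix "b" already present; 4 new (p, u, f, f)
  "bvcid" → prefix "b" already present; 4 new (v, c, i, d)
  "btt" → prefix "bt" already present; 1 new (t)
  "bpckklrlu" → prefix "bp" already present; 7 new (c, k, k, l, r, l, u)
  "bg" → prefix "b" already present; 1 new (g)
  "bmaajeazfr" → prefix "b" already present; 9 new (m, a, a, j, e, a, z, f, r)
  "bxj" → prefix "b" already present; 2 new (x, j)
  "bdlh" → prefix "b" already present; 3 new (d, l, h)
  "bp" → prefix "bp" already present; 0 new (none)
  "brw" → prefix "b" already present; 2 new (r, w)
  "bzily" → prefix "b" already present; 4 new (z, i, l, y)
Total nodes = 8 + 4 + 4 + 1 + 7 + 1 + 9 + 2 + 3 + 0 + 2 + 4 = 45

45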